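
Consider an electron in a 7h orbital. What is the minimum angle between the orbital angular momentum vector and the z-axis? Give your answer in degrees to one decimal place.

θ_min ≈ 24.1°

For 7h, l = 5.
|L|² = l(l+1)ℏ² = 30ℏ², so |L| = √30 ℏ.
The smallest angle corresponds to the largest L_z, i.e. m_l = l = 5, giving L_z = 5ℏ.
cos θ_min = 5/√30, so θ_min ≈ 24.1°.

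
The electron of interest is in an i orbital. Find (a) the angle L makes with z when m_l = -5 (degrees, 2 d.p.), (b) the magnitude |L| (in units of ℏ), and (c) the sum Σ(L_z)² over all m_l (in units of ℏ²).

θ(m_l=-5) ≈ 140.49°; |L| = √42 ℏ ≈ 6.481ℏ; Σ(L_z)² = 182 ℏ²

For an i orbital, l = 6.
For m_l = -5: cos θ = -5/√42, θ ≈ 140.49°.
|L| = ℏ√(6·7) = √42 ℏ ≈ 6.481ℏ.
Σ m_l² = 182, so Σ(L_z)² = 182 ℏ².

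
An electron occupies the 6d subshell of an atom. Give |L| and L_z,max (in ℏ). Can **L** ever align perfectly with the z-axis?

For 6d, l = 2.
|L| = √6 ℏ ≈ 2.4495ℏ, while L_z,max = lℏ = 2ℏ.
Since |L| > L_z,max, the vector can never point exactly along z; the closest it comes is θ_min = arccos(2/√6) ≈ 35.3°.

No: L_z,max = 2ℏ < |L| = √6 ℏ ≈ 2.449ℏ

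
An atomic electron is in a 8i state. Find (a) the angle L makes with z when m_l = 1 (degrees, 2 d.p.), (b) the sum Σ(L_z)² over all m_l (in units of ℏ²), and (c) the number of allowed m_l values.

θ(m_l=1) ≈ 81.12°; Σ(L_z)² = 182 ℏ²; 13 values

For 8i, l = 6.
For m_l = 1: cos θ = 1/√42, θ ≈ 81.12°.
Σ m_l² = 182, so Σ(L_z)² = 182 ℏ².
There are 2l+1 = 13 values of m_l.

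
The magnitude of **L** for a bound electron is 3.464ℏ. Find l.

Since |L|² = l(l+1)ℏ², l(l+1) = 12.
l² + l − 12 = 0 ⇒ l = 3.

l = 3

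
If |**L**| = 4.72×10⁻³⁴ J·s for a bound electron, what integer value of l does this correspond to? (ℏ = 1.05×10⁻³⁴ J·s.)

|L|/ℏ = (4.72×10⁻³⁴)/(1.05×10⁻³⁴) ≈ 4.495.
Set l(l+1) = 20.21; the integer solution is l = 4.

l = 4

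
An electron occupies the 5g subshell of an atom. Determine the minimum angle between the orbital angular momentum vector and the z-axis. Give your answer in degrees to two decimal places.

5g means n = 5, l = 4.
|L|² = l(l+1)ℏ² = 20ℏ², so |L| = 2√5 ℏ.
The smallest angle corresponds to the largest L_z, i.e. m_l = l = 4, giving L_z = 4ℏ.
cos θ_min = 4/√20, so θ_min ≈ 26.57°.

θ_min ≈ 26.57°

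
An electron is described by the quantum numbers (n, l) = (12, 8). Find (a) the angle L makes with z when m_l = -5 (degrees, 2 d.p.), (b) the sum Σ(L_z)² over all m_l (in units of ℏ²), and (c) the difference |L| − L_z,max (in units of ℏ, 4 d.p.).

θ(m_l=-5) ≈ 126.10°; Σ(L_z)² = 408 ℏ²; |L|−L_z,max ≈ 0.4853ℏ

For m_l = -5: cos θ = -5/√72, θ ≈ 126.10°.
Σ m_l² = 408, so Σ(L_z)² = 408 ℏ².
|L| − L_z,max = (6√2 − 8)ℏ ≈ 0.4853ℏ.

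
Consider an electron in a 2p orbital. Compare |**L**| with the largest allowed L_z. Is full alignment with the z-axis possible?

The 2p subshell has l = 1.
|L| = √2 ℏ ≈ 1.4142ℏ, while L_z,max = lℏ = 1ℏ.
Since |L| > L_z,max, the vector can never point exactly along z; the closest it comes is θ_min = arccos(1/√2) ≈ 45.0°.

No: L_z,max = 1ℏ < |L| = √2 ℏ ≈ 1.414ℏ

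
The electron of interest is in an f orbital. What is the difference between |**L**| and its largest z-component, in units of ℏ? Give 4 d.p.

|L| − L_z,max ≈ 0.4641ℏ

For an f orbital, l = 3.
|L| = 2√3 ℏ ≈ 3.4641ℏ, while L_z,max = lℏ = 3ℏ.
The difference is (2√3 − 3)ℏ ≈ 0.4641ℏ.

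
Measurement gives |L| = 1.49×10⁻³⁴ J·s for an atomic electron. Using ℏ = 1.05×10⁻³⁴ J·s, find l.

|L|/ℏ = (1.49×10⁻³⁴)/(1.05×10⁻³⁴) ≈ 1.419.
(|L|/ℏ)² = l(l+1) ≈ 2.01 ⇒ l = 1.

l = 1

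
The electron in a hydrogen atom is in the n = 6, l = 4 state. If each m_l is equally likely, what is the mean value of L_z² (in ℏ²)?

⟨L_z²⟩ = 6.667 ℏ²

m_l ∈ {-4, -3, -2, -1, 0, 1, 2, 3, 4}.
Average of L_z² over 9 states: 60/9 ℏ² = 6.667 ℏ².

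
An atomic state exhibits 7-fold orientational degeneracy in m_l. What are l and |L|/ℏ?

l = 3, |L| = 2√3 ℏ ≈ 3.464ℏ

Since there are 2l+1 = 7 values of m_l, l = 3.
Then |L| = √(l(l+1)) ℏ = 2√3 ℏ.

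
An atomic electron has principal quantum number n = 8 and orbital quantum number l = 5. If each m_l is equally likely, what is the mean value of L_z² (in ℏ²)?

⟨L_z²⟩ = 10 ℏ²

m_l runs from −5 to 5, i.e. {-5, -4, -3, -2, -1, 0, 1, 2, 3, 4, 5}.
⟨L_z²⟩ = ℏ²·(Σ m_l²)/(2l+1) = ℏ²·110/11 = 10ℏ².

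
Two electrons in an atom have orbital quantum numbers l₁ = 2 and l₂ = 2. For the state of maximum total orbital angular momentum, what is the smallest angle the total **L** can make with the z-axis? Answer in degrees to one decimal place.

By the triangle rule, |l₁ − l₂| ≤ L ≤ l₁ + l₂.
L ∈ {0, 1, 2, 3, 4}.
The maximum is L = 4, with |L_tot| = ℏ√(4·5) = 2√5 ℏ.
The minimum angle with z is arccos(4/√20) ≈ 26.6°.

θ_min ≈ 26.6°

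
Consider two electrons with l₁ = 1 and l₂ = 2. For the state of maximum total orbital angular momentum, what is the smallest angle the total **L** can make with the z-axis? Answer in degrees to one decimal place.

By the triangle rule, |l₁ − l₂| ≤ L ≤ l₁ + l₂.
Allowed values: L = 1, 2, 3.
The maximum is L = 3, with |L_tot| = ℏ√(3·4) = 2√3 ℏ.
The minimum angle with z is arccos(3/√12) ≈ 30.0°.

θ_min ≈ 30.0°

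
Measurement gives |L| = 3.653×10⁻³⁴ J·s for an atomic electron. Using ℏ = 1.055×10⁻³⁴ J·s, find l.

|L|/ℏ = (3.653×10⁻³⁴)/(1.055×10⁻³⁴) ≈ 3.463.
(|L|/ℏ)² = l(l+1) ≈ 11.99 ⇒ l = 3.

l = 3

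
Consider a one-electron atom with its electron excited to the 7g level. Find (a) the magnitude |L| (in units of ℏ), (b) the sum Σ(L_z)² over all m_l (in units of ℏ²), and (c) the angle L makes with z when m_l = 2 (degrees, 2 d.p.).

|L| = 2√5 ℏ ≈ 4.472ℏ; Σ(L_z)² = 60 ℏ²; θ(m_l=2) ≈ 63.43°

The 7g level has l = 4.
|L| = ℏ√(4·5) = 2√5 ℏ ≈ 4.472ℏ.
Σ m_l² = 60, so Σ(L_z)² = 60 ℏ².
For m_l = 2: cos θ = 2/√20, θ ≈ 63.43°.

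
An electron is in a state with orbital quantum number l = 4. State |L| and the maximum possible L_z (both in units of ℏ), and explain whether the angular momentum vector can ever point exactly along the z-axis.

No: L_z,max = 4ℏ < |L| = 2√5 ℏ ≈ 4.472ℏ

|L| = 2√5 ℏ ≈ 4.4721ℏ, while L_z,max = lℏ = 4ℏ.
Since |L| > L_z,max, the vector can never point exactly along z; the closest it comes is θ_min = arccos(4/√20) ≈ 26.6°.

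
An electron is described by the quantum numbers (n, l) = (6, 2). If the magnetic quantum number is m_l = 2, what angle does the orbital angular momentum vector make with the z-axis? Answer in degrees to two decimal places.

θ ≈ 35.26°

|L| = ℏ√(l(l+1)) = √6 ℏ.
L_z = m_l ℏ = 2ℏ.
cos θ = L_z/|L| = 2/√6, so θ ≈ 35.26°.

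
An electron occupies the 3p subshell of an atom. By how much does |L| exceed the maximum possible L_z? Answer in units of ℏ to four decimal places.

|L| − L_z,max ≈ 0.4142ℏ

3p means n = 3, l = 1.
|L| = √2 ℏ ≈ 1.4142ℏ, while L_z,max = lℏ = 1ℏ.
The difference is (√2 − 1)ℏ ≈ 0.4142ℏ.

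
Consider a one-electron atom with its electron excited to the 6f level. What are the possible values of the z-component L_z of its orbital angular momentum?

L_z ∈ {−3ℏ, −2ℏ, −ℏ, 0, ℏ, 2ℏ, 3ℏ}

The 6f level has l = 3.
L_z = m_l ℏ with m_l ranging from −l to +l in integer steps.
For l = 3: m_l ∈ {-3, -2, -1, 0, 1, 2, 3}.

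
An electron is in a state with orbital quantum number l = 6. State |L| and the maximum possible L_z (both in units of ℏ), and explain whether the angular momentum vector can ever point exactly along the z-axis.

|L| = √42 ℏ ≈ 6.4807ℏ, while L_z,max = lℏ = 6ℏ.
Since |L| > L_z,max, the vector can never point exactly along z; the closest it comes is θ_min = arccos(6/√42) ≈ 22.2°.

No: L_z,max = 6ℏ < |L| = √42 ℏ ≈ 6.481ℏ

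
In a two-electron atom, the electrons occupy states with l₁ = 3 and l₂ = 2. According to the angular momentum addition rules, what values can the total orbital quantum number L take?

Angular momentum addition gives L = |l₁ − l₂|, …, l₁ + l₂.
L ∈ {1, 2, 3, 4, 5}.

L = 1, 2, 3, 4, 5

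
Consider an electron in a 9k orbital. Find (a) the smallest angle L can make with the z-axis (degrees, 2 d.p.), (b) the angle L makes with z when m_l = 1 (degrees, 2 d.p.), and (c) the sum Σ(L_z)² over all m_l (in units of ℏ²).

θ_min ≈ 20.70°; θ(m_l=1) ≈ 82.32°; Σ(L_z)² = 280 ℏ²

9k means n = 9, l = 7.
cos θ_min = 7/√56, so θ_min ≈ 20.70°.
For m_l = 1: cos θ = 1/√56, θ ≈ 82.32°.
Σ m_l² = 280, so Σ(L_z)² = 280 ℏ².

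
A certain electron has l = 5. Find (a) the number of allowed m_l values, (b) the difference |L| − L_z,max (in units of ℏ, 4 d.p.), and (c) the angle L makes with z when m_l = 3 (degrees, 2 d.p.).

11 values; |L|−L_z,max ≈ 0.4772ℏ; θ(m_l=3) ≈ 56.79°

There are 2l+1 = 11 values of m_l.
|L| − L_z,max = (√30 − 5)ℏ ≈ 0.4772ℏ.
For m_l = 3: cos θ = 3/√30, θ ≈ 56.79°.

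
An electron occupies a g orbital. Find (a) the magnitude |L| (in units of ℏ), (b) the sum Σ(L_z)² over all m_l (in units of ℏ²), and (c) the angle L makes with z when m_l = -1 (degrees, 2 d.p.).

|L| = 2√5 ℏ ≈ 4.472ℏ; Σ(L_z)² = 60 ℏ²; θ(m_l=-1) ≈ 102.92°

A g state has l = 4.
|L| = ℏ√(4·5) = 2√5 ℏ ≈ 4.472ℏ.
Σ m_l² = 60, so Σ(L_z)² = 60 ℏ².
For m_l = -1: cos θ = -1/√20, θ ≈ 102.92°.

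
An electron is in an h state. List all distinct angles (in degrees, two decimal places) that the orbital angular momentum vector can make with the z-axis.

The letter h corresponds to l = 5.
|L| = ℏ√(l(l+1)) = √30 ℏ.
cos θ = m_l/√30 for each m_l ∈ {-5, -4, -3, -2, -1, 0, 1, 2, 3, 4, 5}.

θ ∈ {24.09°, 43.09°, 56.79°, 68.58°, 79.48°, 90.00°, 100.52°, 111.42°, 123.21°, 136.91°, 155.91°}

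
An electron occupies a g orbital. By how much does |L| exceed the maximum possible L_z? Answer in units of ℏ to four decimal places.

|L| − L_z,max ≈ 0.4721ℏ

G corresponds to l = 4.
|L| = 2√5 ℏ ≈ 4.4721ℏ, while L_z,max = lℏ = 4ℏ.
The difference is (2√5 − 4)ℏ ≈ 0.4721ℏ.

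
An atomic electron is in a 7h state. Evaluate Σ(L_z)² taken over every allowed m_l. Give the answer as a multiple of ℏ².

For 7h, l = 5.
m_l runs from −5 to 5, i.e. {-5, -4, -3, -2, -1, 0, 1, 2, 3, 4, 5}.
Σ m_l² = 2·(1 + 4 + 9 + 16 + 25) = 110.

Σ(L_z)² = 110 ℏ²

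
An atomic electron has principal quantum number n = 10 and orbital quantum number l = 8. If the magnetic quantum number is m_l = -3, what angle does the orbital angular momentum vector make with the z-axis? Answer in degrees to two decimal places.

θ ≈ 110.70°

|L|² = l(l+1)ℏ² = 72ℏ², so |L| = 6√2 ℏ.
L_z = m_l ℏ = −3ℏ.
cos θ = L_z/|L| = -3/√72, so θ ≈ 110.70°.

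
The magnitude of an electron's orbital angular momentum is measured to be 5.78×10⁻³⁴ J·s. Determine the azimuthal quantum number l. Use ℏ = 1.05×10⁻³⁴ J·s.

Dividing by ℏ: |L|/ℏ ≈ 5.505.
Set l(l+1) = 30.30; the integer solution is l = 5.

l = 5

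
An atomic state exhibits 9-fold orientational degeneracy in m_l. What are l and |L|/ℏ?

2l + 1 = 9 ⇒ l = 4.
|L| = ℏ√(l(l+1)) = ℏ√(4·5) = 2√5 ℏ.

l = 4, |L| = 2√5 ℏ ≈ 4.472ℏ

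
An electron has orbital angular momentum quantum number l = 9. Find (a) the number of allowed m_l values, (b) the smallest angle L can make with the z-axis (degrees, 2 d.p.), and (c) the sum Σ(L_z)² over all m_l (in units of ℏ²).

There are 2l+1 = 19 values of m_l.
cos θ_min = 9/√90, so θ_min ≈ 18.43°.
Σ m_l² = 570, so Σ(L_z)² = 570 ℏ².

19 values; θ_min ≈ 18.43°; Σ(L_z)² = 570 ℏ²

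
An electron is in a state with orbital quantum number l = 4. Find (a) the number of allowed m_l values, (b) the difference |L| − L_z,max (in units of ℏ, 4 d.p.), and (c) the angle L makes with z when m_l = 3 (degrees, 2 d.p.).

9 values; |L|−L_z,max ≈ 0.4721ℏ; θ(m_l=3) ≈ 47.87°

There are 2l+1 = 9 values of m_l.
|L| − L_z,max = (2√5 − 4)ℏ ≈ 0.4721ℏ.
For m_l = 3: cos θ = 3/√20, θ ≈ 47.87°.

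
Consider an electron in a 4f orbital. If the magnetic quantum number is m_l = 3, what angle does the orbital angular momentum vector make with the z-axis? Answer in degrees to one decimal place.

The 4f subshell has l = 3.
|L| = ℏ√(l(l+1)) = 2√3 ℏ.
L_z = m_l ℏ = 3ℏ.
cos θ = L_z/|L| = 3/√12, so θ ≈ 30.0°.

θ ≈ 30.0°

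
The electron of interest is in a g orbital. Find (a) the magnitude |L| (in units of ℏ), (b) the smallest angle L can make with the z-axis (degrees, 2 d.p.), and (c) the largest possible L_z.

|L| = 2√5 ℏ ≈ 4.472ℏ; θ_min ≈ 26.57°; L_z,max = 4ℏ

A g state has l = 4.
|L| = ℏ√(4·5) = 2√5 ℏ ≈ 4.472ℏ.
cos θ_min = 4/√20, so θ_min ≈ 26.57°.
L_z,max = lℏ = 4ℏ.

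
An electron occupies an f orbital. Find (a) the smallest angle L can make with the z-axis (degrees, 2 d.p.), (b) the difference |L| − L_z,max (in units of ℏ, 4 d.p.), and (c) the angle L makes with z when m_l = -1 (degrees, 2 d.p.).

θ_min ≈ 30.00°; |L|−L_z,max ≈ 0.4641ℏ; θ(m_l=-1) ≈ 106.78°

F corresponds to l = 3.
cos θ_min = 3/√12, so θ_min ≈ 30.00°.
|L| − L_z,max = (2√3 − 3)ℏ ≈ 0.4641ℏ.
For m_l = -1: cos θ = -1/√12, θ ≈ 106.78°.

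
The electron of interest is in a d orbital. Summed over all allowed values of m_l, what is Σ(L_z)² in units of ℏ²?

A d state has l = 2.
The allowed m_l values are -2, -1, 0, 1, 2.
Σ m_l² = l(l+1)(2l+1)/3 = 2·3·5/3 = 10.

Σ(L_z)² = 10 ℏ²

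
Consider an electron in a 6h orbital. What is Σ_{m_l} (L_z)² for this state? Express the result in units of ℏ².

Σ(L_z)² = 110 ℏ²

The 6h subshell has l = 5.
The allowed m_l values are -5, -4, -3, -2, -1, 0, 1, 2, 3, 4, 5.
Σ m_l² = l(l+1)(2l+1)/3 = 5·6·11/3 = 110.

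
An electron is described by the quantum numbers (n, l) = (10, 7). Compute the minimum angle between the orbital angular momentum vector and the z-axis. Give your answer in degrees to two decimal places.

θ_min ≈ 20.70°

|L| = ℏ√(l(l+1)) = 2√14 ℏ.
The smallest angle corresponds to the largest L_z, i.e. m_l = l = 7, giving L_z = 7ℏ.
cos θ_min = 7/√56, so θ_min ≈ 20.70°.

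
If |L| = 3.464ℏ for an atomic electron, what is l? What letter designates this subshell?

l = 3 (f orbital)

Since |L|² = l(l+1)ℏ², l(l+1) = 12.
The positive root is l = 3.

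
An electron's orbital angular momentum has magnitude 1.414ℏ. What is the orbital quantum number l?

l = 1

Since |L|² = l(l+1)ℏ², l(l+1) = 2.
The positive root is l = 1.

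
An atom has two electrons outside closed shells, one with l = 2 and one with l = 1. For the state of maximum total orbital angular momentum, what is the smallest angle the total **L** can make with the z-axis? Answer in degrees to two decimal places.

θ_min ≈ 30.00°

The total orbital quantum number L ranges from |l₁ − l₂| to l₁ + l₂ in integer steps.
L ∈ {1, 2, 3}.
The maximum is L = 3, with |L_tot| = ℏ√(3·4) = 2√3 ℏ.
The minimum angle with z is arccos(3/√12) ≈ 30.00°.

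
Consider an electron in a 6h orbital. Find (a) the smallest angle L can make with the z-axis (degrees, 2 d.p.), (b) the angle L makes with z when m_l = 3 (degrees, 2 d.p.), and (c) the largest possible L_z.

The 6h subshell has l = 5.
cos θ_min = 5/√30, so θ_min ≈ 24.09°.
For m_l = 3: cos θ = 3/√30, θ ≈ 56.79°.
L_z,max = lℏ = 5ℏ.

θ_min ≈ 24.09°; θ(m_l=3) ≈ 56.79°; L_z,max = 5ℏ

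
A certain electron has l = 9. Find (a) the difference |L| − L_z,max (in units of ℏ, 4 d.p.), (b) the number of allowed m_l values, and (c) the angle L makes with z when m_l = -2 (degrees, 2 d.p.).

|L|−L_z,max ≈ 0.4868ℏ; 19 values; θ(m_l=-2) ≈ 102.17°

|L| − L_z,max = (3√10 − 9)ℏ ≈ 0.4868ℏ.
There are 2l+1 = 19 values of m_l.
For m_l = -2: cos θ = -2/√90, θ ≈ 102.17°.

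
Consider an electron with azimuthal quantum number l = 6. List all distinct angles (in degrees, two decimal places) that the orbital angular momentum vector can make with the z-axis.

|L| = √(l(l+1)) ℏ = √42 ℏ.
cos θ = m_l/√42 for each m_l ∈ {-6, -5, -4, -3, -2, -1, 0, 1, 2, 3, 4, 5, 6}.

θ ∈ {22.21°, 39.51°, 51.89°, 62.42°, 72.02°, 81.12°, 90.00°, 98.88°, 107.98°, 117.58°, 128.11°, 140.49°, 157.79°}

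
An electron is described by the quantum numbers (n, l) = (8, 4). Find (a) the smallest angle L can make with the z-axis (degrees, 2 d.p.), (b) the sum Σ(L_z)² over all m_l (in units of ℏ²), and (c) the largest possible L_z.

cos θ_min = 4/√20, so θ_min ≈ 26.57°.
Σ m_l² = 60, so Σ(L_z)² = 60 ℏ².
L_z,max = lℏ = 4ℏ.

θ_min ≈ 26.57°; Σ(L_z)² = 60 ℏ²; L_z,max = 4ℏ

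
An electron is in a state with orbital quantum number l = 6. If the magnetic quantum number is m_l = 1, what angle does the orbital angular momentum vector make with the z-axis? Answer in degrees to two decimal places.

θ ≈ 81.12°

|L| = √(l(l+1)) ℏ = √42 ℏ.
L_z = m_l ℏ = 1ℏ.
cos θ = L_z/|L| = 1/√42, so θ ≈ 81.12°.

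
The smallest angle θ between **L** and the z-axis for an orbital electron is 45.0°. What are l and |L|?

cos²θ_min = l/(l+1) = 0.5000.
Thus l = 0.5000/(1 − 0.5000) ≈ 1.
Then |L| = ℏ√(1·2) = √2 ℏ.

l = 1, |L| = √2 ℏ ≈ 1.414ℏ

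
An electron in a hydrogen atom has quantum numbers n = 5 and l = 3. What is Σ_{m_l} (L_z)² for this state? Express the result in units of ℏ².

Σ(L_z)² = 28 ℏ²

m_l ∈ {-3, -2, -1, 0, 1, 2, 3}.
Summing m² from −3 to 3: Σ m_l² = 28.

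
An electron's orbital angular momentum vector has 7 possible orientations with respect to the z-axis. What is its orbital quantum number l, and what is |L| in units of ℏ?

l = 3, |L| = 2√3 ℏ ≈ 3.464ℏ

Since there are 2l+1 = 7 values of m_l, l = 3.
|L| = ℏ√(l(l+1)) = ℏ√(3·4) = 2√3 ℏ.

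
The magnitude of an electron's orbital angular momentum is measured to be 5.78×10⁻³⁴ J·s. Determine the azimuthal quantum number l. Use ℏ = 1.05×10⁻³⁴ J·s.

|L|/ℏ = (5.78×10⁻³⁴)/(1.05×10⁻³⁴) ≈ 5.505.
l(l+1) ≈ 5.505² ≈ 30.30, so l = 5.

l = 5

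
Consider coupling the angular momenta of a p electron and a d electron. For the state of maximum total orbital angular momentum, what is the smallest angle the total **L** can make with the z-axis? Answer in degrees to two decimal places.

θ_min ≈ 30.00°

L runs from |1 − 2| = 1 to 1 + 2 = 3.
L ∈ {1, 2, 3}.
The maximum is L = 3, with |L_tot| = ℏ√(3·4) = 2√3 ℏ.
The minimum angle with z is arccos(3/√12) ≈ 30.00°.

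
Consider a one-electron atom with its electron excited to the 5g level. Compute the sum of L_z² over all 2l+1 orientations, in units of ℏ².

Σ(L_z)² = 60 ℏ²

The 5g level has l = 4.
m_l ∈ {-4, -3, -2, -1, 0, 1, 2, 3, 4}.
Σ m_l² = l(l+1)(2l+1)/3 = 4·5·9/3 = 60.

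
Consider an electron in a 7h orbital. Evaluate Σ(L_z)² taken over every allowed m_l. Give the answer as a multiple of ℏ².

The 7h subshell has l = 5.
m_l runs from −5 to 5, i.e. {-5, -4, -3, -2, -1, 0, 1, 2, 3, 4, 5}.
Σ m_l² = l(l+1)(2l+1)/3 = 5·6·11/3 = 110.

Σ(L_z)² = 110 ℏ²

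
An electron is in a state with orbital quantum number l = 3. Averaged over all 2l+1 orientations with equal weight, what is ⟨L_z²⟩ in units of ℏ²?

m_l runs from −3 to 3, i.e. {-3, -2, -1, 0, 1, 2, 3}.
⟨L_z²⟩ = ℏ²·l(l+1)/3 = 4ℏ².

⟨L_z²⟩ = 4 ℏ²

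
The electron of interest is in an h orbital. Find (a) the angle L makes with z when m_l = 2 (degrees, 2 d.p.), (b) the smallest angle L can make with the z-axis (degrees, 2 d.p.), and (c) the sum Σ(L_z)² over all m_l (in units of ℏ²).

For an h orbital, l = 5.
For m_l = 2: cos θ = 2/√30, θ ≈ 68.58°.
cos θ_min = 5/√30, so θ_min ≈ 24.09°.
Σ m_l² = 110, so Σ(L_z)² = 110 ℏ².

θ(m_l=2) ≈ 68.58°; θ_min ≈ 24.09°; Σ(L_z)² = 110 ℏ²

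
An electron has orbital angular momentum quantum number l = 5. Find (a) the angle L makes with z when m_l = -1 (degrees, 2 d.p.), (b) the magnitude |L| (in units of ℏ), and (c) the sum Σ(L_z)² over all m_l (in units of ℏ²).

For m_l = -1: cos θ = -1/√30, θ ≈ 100.52°.
|L| = ℏ√(5·6) = √30 ℏ ≈ 5.477ℏ.
Σ m_l² = 110, so Σ(L_z)² = 110 ℏ².

θ(m_l=-1) ≈ 100.52°; |L| = √30 ℏ ≈ 5.477ℏ; Σ(L_z)² = 110 ℏ²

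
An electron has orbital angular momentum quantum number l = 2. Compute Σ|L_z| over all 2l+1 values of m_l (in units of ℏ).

m_l runs from −2 to 2, i.e. {-2, -1, 0, 1, 2}.
Σ|m_l| = l(l+1) = 6.

Σ|L_z| = 6 ℏ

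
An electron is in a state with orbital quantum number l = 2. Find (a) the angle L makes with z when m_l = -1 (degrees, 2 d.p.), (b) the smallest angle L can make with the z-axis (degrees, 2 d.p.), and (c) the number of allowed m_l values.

θ(m_l=-1) ≈ 114.09°; θ_min ≈ 35.26°; 5 values

For m_l = -1: cos θ = -1/√6, θ ≈ 114.09°.
cos θ_min = 2/√6, so θ_min ≈ 35.26°.
There are 2l+1 = 5 values of m_l.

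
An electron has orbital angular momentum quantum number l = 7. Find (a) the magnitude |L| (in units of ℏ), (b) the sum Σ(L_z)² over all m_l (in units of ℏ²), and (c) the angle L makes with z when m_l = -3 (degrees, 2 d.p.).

|L| = 2√14 ℏ ≈ 7.483ℏ; Σ(L_z)² = 280 ℏ²; θ(m_l=-3) ≈ 113.63°

|L| = ℏ√(7·8) = 2√14 ℏ ≈ 7.483ℏ.
Σ m_l² = 280, so Σ(L_z)² = 280 ℏ².
For m_l = -3: cos θ = -3/√56, θ ≈ 113.63°.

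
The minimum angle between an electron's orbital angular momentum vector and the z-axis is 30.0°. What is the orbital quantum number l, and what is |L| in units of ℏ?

l = 3, |L| = 2√3 ℏ ≈ 3.464ℏ

At minimum angle, m_l = l, so cos θ = l/√(l(l+1)); cos²θ = l/(l+1) = 0.7500.
Thus l = 0.7500/(1 − 0.7500) ≈ 3.
Then |L| = ℏ√(3·4) = 2√3 ℏ.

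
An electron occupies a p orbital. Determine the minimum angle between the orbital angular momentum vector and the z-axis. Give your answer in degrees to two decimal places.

θ_min ≈ 45.00°

A p state has l = 1.
|L| = √(l(l+1)) ℏ = √2 ℏ.
The smallest angle corresponds to the largest L_z, i.e. m_l = l = 1, giving L_z = 1ℏ.
cos θ_min = 1/√2, so θ_min ≈ 45.00°.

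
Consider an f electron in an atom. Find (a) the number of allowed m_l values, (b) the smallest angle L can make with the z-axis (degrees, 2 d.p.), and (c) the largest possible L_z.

7 values; θ_min ≈ 30.00°; L_z,max = 3ℏ

The letter f corresponds to l = 3.
There are 2l+1 = 7 values of m_l.
cos θ_min = 3/√12, so θ_min ≈ 30.00°.
L_z,max = lℏ = 3ℏ.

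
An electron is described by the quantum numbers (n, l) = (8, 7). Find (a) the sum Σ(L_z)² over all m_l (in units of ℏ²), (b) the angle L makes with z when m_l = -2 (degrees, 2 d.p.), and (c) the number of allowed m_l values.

Σ(L_z)² = 280 ℏ²; θ(m_l=-2) ≈ 105.50°; 15 values

Σ m_l² = 280, so Σ(L_z)² = 280 ℏ².
For m_l = -2: cos θ = -2/√56, θ ≈ 105.50°.
There are 2l+1 = 15 values of m_l.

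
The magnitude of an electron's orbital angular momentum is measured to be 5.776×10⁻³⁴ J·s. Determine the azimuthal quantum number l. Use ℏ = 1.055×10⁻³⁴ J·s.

l = 5

Dividing by ℏ: |L|/ℏ ≈ 5.475.
(|L|/ℏ)² = l(l+1) ≈ 29.97 ⇒ l = 5.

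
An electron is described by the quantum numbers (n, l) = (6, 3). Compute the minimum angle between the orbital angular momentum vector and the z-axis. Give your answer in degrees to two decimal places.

θ_min ≈ 30.00°

|L| = ℏ√(l(l+1)) = 2√3 ℏ.
The smallest angle corresponds to the largest L_z, i.e. m_l = l = 3, giving L_z = 3ℏ.
cos θ_min = 3/√12, so θ_min ≈ 30.00°.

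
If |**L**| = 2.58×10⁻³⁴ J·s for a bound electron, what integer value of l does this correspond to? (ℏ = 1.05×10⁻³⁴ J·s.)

l = 2

In units of ℏ, |L| ≈ 2.457.
l(l+1) ≈ 2.457² ≈ 6.04, so l = 2.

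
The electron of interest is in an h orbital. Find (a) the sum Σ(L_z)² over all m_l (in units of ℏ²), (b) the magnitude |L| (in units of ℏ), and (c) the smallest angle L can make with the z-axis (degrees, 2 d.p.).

An h state has l = 5.
Σ m_l² = 110, so Σ(L_z)² = 110 ℏ².
|L| = ℏ√(5·6) = √30 ℏ ≈ 5.477ℏ.
cos θ_min = 5/√30, so θ_min ≈ 24.09°.

Σ(L_z)² = 110 ℏ²; |L| = √30 ℏ ≈ 5.477ℏ; θ_min ≈ 24.09°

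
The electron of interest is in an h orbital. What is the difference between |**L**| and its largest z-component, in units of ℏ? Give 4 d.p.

|L| − L_z,max ≈ 0.4772ℏ

For an h orbital, l = 5.
|L| = √30 ℏ ≈ 5.4772ℏ, while L_z,max = lℏ = 5ℏ.
The difference is (√30 − 5)ℏ ≈ 0.4772ℏ.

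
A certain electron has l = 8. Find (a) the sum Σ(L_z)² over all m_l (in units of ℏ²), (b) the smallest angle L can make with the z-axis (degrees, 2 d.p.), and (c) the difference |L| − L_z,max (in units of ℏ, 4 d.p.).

Σ m_l² = 408, so Σ(L_z)² = 408 ℏ².
cos θ_min = 8/√72, so θ_min ≈ 19.47°.
|L| − L_z,max = (6√2 − 8)ℏ ≈ 0.4853ℏ.

Σ(L_z)² = 408 ℏ²; θ_min ≈ 19.47°; |L|−L_z,max ≈ 0.4853ℏ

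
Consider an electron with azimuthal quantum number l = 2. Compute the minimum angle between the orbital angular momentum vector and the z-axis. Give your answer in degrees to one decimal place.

θ_min ≈ 35.3°

|L|² = l(l+1)ℏ² = 6ℏ², so |L| = √6 ℏ.
The smallest angle corresponds to the largest L_z, i.e. m_l = l = 2, giving L_z = 2ℏ.
cos θ_min = 2/√6, so θ_min ≈ 35.3°.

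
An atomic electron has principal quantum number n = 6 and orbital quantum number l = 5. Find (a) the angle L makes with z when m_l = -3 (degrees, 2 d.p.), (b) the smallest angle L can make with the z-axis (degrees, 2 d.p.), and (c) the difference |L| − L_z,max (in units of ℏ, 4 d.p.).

θ(m_l=-3) ≈ 123.21°; θ_min ≈ 24.09°; |L|−L_z,max ≈ 0.4772ℏ

For m_l = -3: cos θ = -3/√30, θ ≈ 123.21°.
cos θ_min = 5/√30, so θ_min ≈ 24.09°.
|L| − L_z,max = (√30 − 5)ℏ ≈ 0.4772ℏ.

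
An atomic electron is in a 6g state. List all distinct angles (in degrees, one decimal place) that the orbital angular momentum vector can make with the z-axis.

θ ∈ {26.6°, 47.9°, 63.4°, 77.1°, 90.0°, 102.9°, 116.6°, 132.1°, 153.4°}

For 6g, l = 4.
|L|² = l(l+1)ℏ² = 20ℏ², so |L| = 2√5 ℏ.
cos θ = m_l/√20 for each m_l ∈ {-4, -3, -2, -1, 0, 1, 2, 3, 4}.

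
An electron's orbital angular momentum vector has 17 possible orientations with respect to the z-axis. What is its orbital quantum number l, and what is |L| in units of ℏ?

2l + 1 = 17 ⇒ l = 8.
Then |L| = √(l(l+1)) ℏ = 6√2 ℏ.

l = 8, |L| = 6√2 ℏ ≈ 8.485ℏ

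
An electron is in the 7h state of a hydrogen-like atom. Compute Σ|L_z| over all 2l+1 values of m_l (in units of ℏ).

Σ|L_z| = 30 ℏ

For 7h, l = 5.
The allowed m_l values are -5, -4, -3, -2, -1, 0, 1, 2, 3, 4, 5.
Σ|m_l| = 2·5(5+1)/2 = 30.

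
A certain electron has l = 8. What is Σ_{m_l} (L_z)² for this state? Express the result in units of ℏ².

The allowed m_l values are -8, -7, -6, -5, -4, -3, -2, -1, 0, 1, 2, 3, 4, 5, 6, 7, 8.
Summing m² from −8 to 8: Σ m_l² = 408.

Σ(L_z)² = 408 ℏ²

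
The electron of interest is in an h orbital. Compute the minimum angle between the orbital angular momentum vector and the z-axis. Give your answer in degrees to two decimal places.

An h state has l = 5.
|L| = √(l(l+1)) ℏ = √30 ℏ.
The smallest angle corresponds to the largest L_z, i.e. m_l = l = 5, giving L_z = 5ℏ.
cos θ_min = 5/√30, so θ_min ≈ 24.09°.

θ_min ≈ 24.09°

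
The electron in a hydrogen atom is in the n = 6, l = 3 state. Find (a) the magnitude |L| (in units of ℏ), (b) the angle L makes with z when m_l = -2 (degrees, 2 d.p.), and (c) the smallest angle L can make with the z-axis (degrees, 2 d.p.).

|L| = ℏ√(3·4) = 2√3 ℏ ≈ 3.464ℏ.
For m_l = -2: cos θ = -2/√12, θ ≈ 125.26°.
cos θ_min = 3/√12, so θ_min ≈ 30.00°.

|L| = 2√3 ℏ ≈ 3.464ℏ; θ(m_l=-2) ≈ 125.26°; θ_min ≈ 30.00°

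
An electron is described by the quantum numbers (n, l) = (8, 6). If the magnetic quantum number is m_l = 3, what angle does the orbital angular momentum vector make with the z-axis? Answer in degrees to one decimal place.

|L|² = l(l+1)ℏ² = 42ℏ², so |L| = √42 ℏ.
L_z = m_l ℏ = 3ℏ.
cos θ = L_z/|L| = 3/√42, so θ ≈ 62.4°.

θ ≈ 62.4°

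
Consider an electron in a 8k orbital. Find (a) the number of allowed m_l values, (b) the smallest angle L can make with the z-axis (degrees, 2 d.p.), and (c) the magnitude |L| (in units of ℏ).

15 values; θ_min ≈ 20.70°; |L| = 2√14 ℏ ≈ 7.483ℏ

8k means n = 8, l = 7.
There are 2l+1 = 15 values of m_l.
cos θ_min = 7/√56, so θ_min ≈ 20.70°.
|L| = ℏ√(7·8) = 2√14 ℏ ≈ 7.483ℏ.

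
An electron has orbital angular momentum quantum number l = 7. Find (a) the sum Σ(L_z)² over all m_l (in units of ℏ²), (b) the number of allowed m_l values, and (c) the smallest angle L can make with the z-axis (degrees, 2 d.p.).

Σ(L_z)² = 280 ℏ²; 15 values; θ_min ≈ 20.70°

Σ m_l² = 280, so Σ(L_z)² = 280 ℏ².
There are 2l+1 = 15 values of m_l.
cos θ_min = 7/√56, so θ_min ≈ 20.70°.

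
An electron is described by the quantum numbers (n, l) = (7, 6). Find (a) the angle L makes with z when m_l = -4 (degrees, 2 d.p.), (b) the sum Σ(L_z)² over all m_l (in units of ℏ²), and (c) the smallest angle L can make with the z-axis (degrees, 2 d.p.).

For m_l = -4: cos θ = -4/√42, θ ≈ 128.11°.
Σ m_l² = 182, so Σ(L_z)² = 182 ℏ².
cos θ_min = 6/√42, so θ_min ≈ 22.21°.

θ(m_l=-4) ≈ 128.11°; Σ(L_z)² = 182 ℏ²; θ_min ≈ 22.21°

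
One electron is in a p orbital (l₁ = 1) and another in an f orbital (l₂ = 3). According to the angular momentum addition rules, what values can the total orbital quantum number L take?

L = 2, 3, 4

L runs from |1 − 3| = 2 to 1 + 3 = 4.
So L can be 2, 3, 4.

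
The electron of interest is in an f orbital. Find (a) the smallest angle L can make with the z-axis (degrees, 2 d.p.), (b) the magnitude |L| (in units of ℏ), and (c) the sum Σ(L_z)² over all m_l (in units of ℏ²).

For an f orbital, l = 3.
cos θ_min = 3/√12, so θ_min ≈ 30.00°.
|L| = ℏ√(3·4) = 2√3 ℏ ≈ 3.464ℏ.
Σ m_l² = 28, so Σ(L_z)² = 28 ℏ².

θ_min ≈ 30.00°; |L| = 2√3 ℏ ≈ 3.464ℏ; Σ(L_z)² = 28 ℏ²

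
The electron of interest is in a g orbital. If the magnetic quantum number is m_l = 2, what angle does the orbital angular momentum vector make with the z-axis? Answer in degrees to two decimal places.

θ ≈ 63.43°

For a g orbital, l = 4.
|L| = ℏ√(l(l+1)) = 2√5 ℏ.
L_z = m_l ℏ = 2ℏ.
cos θ = L_z/|L| = 2/√20, so θ ≈ 63.43°.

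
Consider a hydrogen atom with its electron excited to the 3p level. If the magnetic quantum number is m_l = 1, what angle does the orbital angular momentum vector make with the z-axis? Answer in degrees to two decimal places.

The 3p level has l = 1.
|L| = √(l(l+1)) ℏ = √2 ℏ.
L_z = m_l ℏ = 1ℏ.
cos θ = L_z/|L| = 1/√2, so θ ≈ 45.00°.

θ ≈ 45.00°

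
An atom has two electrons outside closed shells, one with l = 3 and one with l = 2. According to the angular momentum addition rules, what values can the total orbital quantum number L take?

L = 1, 2, 3, 4, 5

L runs from |3 − 2| = 1 to 3 + 2 = 5.
So L can be 1, 2, 3, 4, 5.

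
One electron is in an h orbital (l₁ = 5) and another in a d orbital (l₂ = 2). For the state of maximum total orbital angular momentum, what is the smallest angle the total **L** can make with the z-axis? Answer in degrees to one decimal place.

Angular momentum addition gives L = |l₁ − l₂|, …, l₁ + l₂.
So L can be 3, 4, 5, 6, 7.
The maximum is L = 7, with |L_tot| = ℏ√(7·8) = 2√14 ℏ.
The minimum angle with z is arccos(7/√56) ≈ 20.7°.

θ_min ≈ 20.7°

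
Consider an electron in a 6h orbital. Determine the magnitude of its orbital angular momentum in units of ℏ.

|L| = √30 ℏ ≈ 5.477ℏ

The 6h subshell has l = 5.
|L| = ℏ√(l(l+1)) = ℏ√(5·6) = √30 ℏ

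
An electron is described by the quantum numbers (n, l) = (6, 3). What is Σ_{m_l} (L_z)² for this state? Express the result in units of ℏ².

The allowed m_l values are -3, -2, -1, 0, 1, 2, 3.
Σ m_l² = 2·(1 + 4 + 9) = 28.

Σ(L_z)² = 28 ℏ²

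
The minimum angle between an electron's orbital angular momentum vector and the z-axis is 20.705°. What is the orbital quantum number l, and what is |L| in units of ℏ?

l = 7, |L| = 2√14 ℏ ≈ 7.483ℏ

cos²θ_min = l/(l+1) = 0.8750.
Solving: l = 7.
Then |L| = ℏ√(7·8) = 2√14 ℏ.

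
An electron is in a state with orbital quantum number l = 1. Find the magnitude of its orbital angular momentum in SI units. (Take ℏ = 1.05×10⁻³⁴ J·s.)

|L| = 1.48×10⁻³⁴ J·s

|L| = ℏ√(l(l+1)) = ℏ√(1·2) = √2 ℏ
Numerically, |L| = 1.414 × (1.05×10⁻³⁴ J·s) = 1.48×10⁻³⁴ J·s.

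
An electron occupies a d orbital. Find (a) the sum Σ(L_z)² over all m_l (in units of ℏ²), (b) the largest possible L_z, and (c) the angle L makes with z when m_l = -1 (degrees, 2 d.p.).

Σ(L_z)² = 10 ℏ²; L_z,max = 2ℏ; θ(m_l=-1) ≈ 114.09°

D corresponds to l = 2.
Σ m_l² = 10, so Σ(L_z)² = 10 ℏ².
L_z,max = lℏ = 2ℏ.
For m_l = -1: cos θ = -1/√6, θ ≈ 114.09°.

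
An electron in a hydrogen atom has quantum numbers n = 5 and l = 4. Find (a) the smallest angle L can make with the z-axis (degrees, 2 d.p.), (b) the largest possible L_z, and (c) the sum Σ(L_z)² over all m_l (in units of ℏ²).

θ_min ≈ 26.57°; L_z,max = 4ℏ; Σ(L_z)² = 60 ℏ²

cos θ_min = 4/√20, so θ_min ≈ 26.57°.
L_z,max = lℏ = 4ℏ.
Σ m_l² = 60, so Σ(L_z)² = 60 ℏ².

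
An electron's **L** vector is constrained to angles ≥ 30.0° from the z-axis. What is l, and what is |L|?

l = 3, |L| = 2√3 ℏ ≈ 3.464ℏ

cos²θ_min = l/(l+1) = 0.7500.
Solving: l = 3.
Then |L| = ℏ√(3·4) = 2√3 ℏ.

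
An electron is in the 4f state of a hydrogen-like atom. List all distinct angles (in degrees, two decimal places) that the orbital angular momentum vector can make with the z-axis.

θ ∈ {30.00°, 54.74°, 73.22°, 90.00°, 106.78°, 125.26°, 150.00°}

4f means n = 4, l = 3.
|L|² = l(l+1)ℏ² = 12ℏ², so |L| = 2√3 ℏ.
cos θ = m_l/√12 for each m_l ∈ {-3, -2, -1, 0, 1, 2, 3}.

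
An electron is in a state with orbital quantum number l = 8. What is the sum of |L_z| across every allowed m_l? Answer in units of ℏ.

m_l runs from −8 to 8, i.e. {-8, -7, -6, -5, -4, -3, -2, -1, 0, 1, 2, 3, 4, 5, 6, 7, 8}.
Σ|m_l| = 2·8(8+1)/2 = 72.

Σ|L_z| = 72 ℏ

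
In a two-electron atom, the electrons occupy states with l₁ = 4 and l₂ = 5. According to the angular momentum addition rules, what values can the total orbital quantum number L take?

The total orbital quantum number L ranges from |l₁ − l₂| to l₁ + l₂ in integer steps.
Allowed values: L = 1, 2, 3, 4, 5, 6, 7, 8, 9.

L = 1, 2, 3, 4, 5, 6, 7, 8, 9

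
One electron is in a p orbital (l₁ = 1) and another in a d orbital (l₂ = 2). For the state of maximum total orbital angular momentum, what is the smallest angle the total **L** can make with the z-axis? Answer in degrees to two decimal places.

L runs from |1 − 2| = 1 to 1 + 2 = 3.
Allowed values: L = 1, 2, 3.
The maximum is L = 3, with |L_tot| = ℏ√(3·4) = 2√3 ℏ.
The minimum angle with z is arccos(3/√12) ≈ 30.00°.

θ_min ≈ 30.00°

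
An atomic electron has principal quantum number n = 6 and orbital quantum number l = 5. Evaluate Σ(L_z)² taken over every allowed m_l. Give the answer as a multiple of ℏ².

Σ(L_z)² = 110 ℏ²

m_l ∈ {-5, -4, -3, -2, -1, 0, 1, 2, 3, 4, 5}.
Σ m_l² = l(l+1)(2l+1)/3 = 5·6·11/3 = 110.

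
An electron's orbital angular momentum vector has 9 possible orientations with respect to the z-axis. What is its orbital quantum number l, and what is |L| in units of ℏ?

l = 4, |L| = 2√5 ℏ ≈ 4.472ℏ

2l + 1 = 9 ⇒ l = 4.
Then |L| = √(l(l+1)) ℏ = 2√5 ℏ.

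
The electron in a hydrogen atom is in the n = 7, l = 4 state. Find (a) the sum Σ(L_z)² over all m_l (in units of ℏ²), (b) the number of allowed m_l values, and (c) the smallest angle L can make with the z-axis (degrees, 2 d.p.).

Σ m_l² = 60, so Σ(L_z)² = 60 ℏ².
There are 2l+1 = 9 values of m_l.
cos θ_min = 4/√20, so θ_min ≈ 26.57°.

Σ(L_z)² = 60 ℏ²; 9 values; θ_min ≈ 26.57°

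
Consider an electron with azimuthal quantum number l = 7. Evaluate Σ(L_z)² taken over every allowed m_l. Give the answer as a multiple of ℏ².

m_l runs from −7 to 7, i.e. {-7, -6, -5, -4, -3, -2, -1, 0, 1, 2, 3, 4, 5, 6, 7}.
Σ m_l² = 2·(1 + 4 + 9 + 16 + 25 + 36 + 49) = 280.

Σ(L_z)² = 280 ℏ²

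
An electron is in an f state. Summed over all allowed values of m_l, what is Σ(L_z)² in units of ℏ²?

Σ(L_z)² = 28 ℏ²

For an f orbital, l = 3.
The allowed m_l values are -3, -2, -1, 0, 1, 2, 3.
Summing m² from −3 to 3: Σ m_l² = 28.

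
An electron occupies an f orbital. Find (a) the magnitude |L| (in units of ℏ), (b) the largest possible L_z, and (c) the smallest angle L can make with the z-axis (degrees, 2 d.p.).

An f state has l = 3.
|L| = ℏ√(3·4) = 2√3 ℏ ≈ 3.464ℏ.
L_z,max = lℏ = 3ℏ.
cos θ_min = 3/√12, so θ_min ≈ 30.00°.

|L| = 2√3 ℏ ≈ 3.464ℏ; L_z,max = 3ℏ; θ_min ≈ 30.00°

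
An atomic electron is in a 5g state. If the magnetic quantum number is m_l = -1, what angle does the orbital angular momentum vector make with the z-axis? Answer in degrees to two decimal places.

5g means n = 5, l = 4.
|L|² = l(l+1)ℏ² = 20ℏ², so |L| = 2√5 ℏ.
L_z = m_l ℏ = −1ℏ.
cos θ = L_z/|L| = -1/√20, so θ ≈ 102.92°.

θ ≈ 102.92°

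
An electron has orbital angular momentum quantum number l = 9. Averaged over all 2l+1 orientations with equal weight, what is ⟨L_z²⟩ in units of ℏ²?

⟨L_z²⟩ = 30 ℏ²

m_l ∈ {-9, -8, -7, -6, -5, -4, -3, -2, -1, 0, 1, 2, 3, 4, 5, 6, 7, 8, 9}.
Average of L_z² over 19 states: 570/19 ℏ² = 30 ℏ².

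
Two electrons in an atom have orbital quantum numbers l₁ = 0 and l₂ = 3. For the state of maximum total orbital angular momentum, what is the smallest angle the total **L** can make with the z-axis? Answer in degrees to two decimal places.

θ_min ≈ 30.00°

L runs from |0 − 3| = 3 to 0 + 3 = 3.
Allowed values: L = 3.
The maximum is L = 3, with |L_tot| = ℏ√(3·4) = 2√3 ℏ.
The minimum angle with z is arccos(3/√12) ≈ 30.00°.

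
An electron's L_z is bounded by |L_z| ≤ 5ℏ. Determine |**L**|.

|L| = √30 ℏ ≈ 5.477ℏ

The maximum L_z equals lℏ, giving l = 5.
|L| = √(l(l+1)) ℏ = √30 ℏ.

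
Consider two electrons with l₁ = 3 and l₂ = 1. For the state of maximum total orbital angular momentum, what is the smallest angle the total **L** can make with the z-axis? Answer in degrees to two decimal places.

θ_min ≈ 26.57°

By the triangle rule, |l₁ − l₂| ≤ L ≤ l₁ + l₂.
So L can be 2, 3, 4.
The maximum is L = 4, with |L_tot| = ℏ√(4·5) = 2√5 ℏ.
The minimum angle with z is arccos(4/√20) ≈ 26.57°.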